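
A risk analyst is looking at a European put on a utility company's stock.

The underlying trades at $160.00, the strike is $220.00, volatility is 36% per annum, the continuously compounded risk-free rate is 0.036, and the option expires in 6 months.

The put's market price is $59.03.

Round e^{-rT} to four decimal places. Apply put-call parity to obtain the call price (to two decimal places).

exp(−rT) = exp(−0.036·0.5) = 0.9822
Put-call parity: C − P = S − K·e^(−rT) = 160 − 220·0.9822 = 160 − 216.0840 = -56.0840
C = P + (C − P) = 59.03 + (-56.0840) = 2.9460

$2.95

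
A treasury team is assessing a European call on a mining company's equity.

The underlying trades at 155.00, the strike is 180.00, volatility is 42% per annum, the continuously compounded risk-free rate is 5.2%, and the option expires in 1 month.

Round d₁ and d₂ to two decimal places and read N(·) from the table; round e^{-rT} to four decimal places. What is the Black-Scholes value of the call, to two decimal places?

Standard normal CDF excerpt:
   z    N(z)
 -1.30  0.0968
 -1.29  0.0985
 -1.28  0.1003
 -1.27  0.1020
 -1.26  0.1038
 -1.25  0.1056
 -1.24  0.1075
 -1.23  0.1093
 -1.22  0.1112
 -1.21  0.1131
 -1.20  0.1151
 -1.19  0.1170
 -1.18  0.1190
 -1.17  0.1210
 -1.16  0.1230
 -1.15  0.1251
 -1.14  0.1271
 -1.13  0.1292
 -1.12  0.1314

σ√T = 0.42·√0.08333 = 0.1212
d₁ = [ln(155/180) + (0.052 + 0.42²/2)·0.08333] / 0.1212 = [-0.1495 + 0.0117] / 0.1212 = -1.1370 which rounds to -1.14
d₂ = d₁ − σ√T = -1.1370 − 0.1212 = -1.2582 which rounds to -1.26
exp(−rT) = exp(−0.052·0.08333) = 0.9957
N(d₁) = N(-1.14) = 0.1271;  N(d₂) = N(-1.26) = 0.1038
C = 155·0.1271 − 180·0.9957·0.1038 = 19.7005 − 18.6037 = 1.0968

1.10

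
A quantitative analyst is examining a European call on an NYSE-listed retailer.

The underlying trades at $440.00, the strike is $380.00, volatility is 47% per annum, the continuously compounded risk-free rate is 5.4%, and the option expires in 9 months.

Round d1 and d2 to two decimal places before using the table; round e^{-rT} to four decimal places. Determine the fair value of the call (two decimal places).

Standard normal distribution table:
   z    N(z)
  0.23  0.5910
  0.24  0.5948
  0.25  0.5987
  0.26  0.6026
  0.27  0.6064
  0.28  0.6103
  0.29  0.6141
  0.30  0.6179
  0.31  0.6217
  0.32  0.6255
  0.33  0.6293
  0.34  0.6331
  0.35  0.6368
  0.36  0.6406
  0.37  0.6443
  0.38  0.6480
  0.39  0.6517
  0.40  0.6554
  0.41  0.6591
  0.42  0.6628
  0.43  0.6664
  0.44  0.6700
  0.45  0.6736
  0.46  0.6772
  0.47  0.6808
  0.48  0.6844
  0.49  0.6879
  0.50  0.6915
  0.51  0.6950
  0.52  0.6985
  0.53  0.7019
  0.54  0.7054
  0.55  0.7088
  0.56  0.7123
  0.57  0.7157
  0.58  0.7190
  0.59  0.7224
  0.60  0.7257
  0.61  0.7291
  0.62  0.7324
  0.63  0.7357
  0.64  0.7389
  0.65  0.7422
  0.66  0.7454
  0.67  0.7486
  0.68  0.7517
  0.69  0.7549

$108.08

σ√T = 0.47·√0.75 = 0.4070
d₁ = [ln(440/380) + (0.054 + 0.47²/2)·0.75] / 0.4070 = [0.1466 + 0.1233] / 0.4070 = 0.6632 → 0.66
d₂ = d₁ − σ√T = 0.6632 − 0.4070 = 0.2562 → 0.26
exp(−rT) = exp(−0.054·0.75) = 0.9603
N(d₁) = N(0.66) = 0.7454;  N(d₂) = N(0.26) = 0.6026
C = 440·0.7454 − 380·0.9603·0.6026 = 327.9760 − 219.8972 = 108.0788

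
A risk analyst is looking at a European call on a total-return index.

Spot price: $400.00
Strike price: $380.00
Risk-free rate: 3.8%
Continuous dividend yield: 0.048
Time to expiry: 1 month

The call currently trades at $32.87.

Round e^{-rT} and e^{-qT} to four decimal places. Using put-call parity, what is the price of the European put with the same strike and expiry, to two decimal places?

$13.25

exp(−qT) = exp(−0.048·0.08333) = 0.9960;  exp(−rT) = exp(−0.038·0.08333) = 0.9968
Put-call parity: C − P = S·e^(−qT) − K·e^(−rT) = 400·0.9960 − 380·0.9968 = 398.4000 − 378.7840 = 19.6160
P = C − (C − P) = 32.87 − (19.6160) = 13.2540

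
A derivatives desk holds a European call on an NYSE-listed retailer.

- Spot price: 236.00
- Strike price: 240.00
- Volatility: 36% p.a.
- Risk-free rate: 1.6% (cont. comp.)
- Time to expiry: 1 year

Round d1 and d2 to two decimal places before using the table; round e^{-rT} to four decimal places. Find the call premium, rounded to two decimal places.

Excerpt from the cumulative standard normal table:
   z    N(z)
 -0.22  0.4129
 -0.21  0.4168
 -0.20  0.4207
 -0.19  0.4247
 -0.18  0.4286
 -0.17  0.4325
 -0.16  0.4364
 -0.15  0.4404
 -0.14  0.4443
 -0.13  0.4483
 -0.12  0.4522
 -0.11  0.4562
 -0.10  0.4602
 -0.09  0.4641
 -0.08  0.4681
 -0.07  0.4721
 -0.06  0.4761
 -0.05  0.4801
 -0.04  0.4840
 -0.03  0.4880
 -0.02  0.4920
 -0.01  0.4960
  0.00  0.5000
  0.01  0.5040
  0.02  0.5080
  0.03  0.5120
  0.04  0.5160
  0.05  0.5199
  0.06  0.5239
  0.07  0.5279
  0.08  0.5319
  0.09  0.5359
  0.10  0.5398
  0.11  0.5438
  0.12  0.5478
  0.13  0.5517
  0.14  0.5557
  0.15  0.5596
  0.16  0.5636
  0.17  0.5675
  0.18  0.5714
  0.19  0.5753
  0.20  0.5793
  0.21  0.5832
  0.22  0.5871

33.62

T = 1;  σ√T = 0.3600
d₁ = [ln(236/240) + (0.016 + 0.36²/2)·1] / 0.3600 = [-0.0168 + 0.0808] / 0.3600 = 0.1778 ⇒ 0.18
d₂ = d₁ − σ√T = 0.1778 − 0.3600 = -0.1822 ⇒ -0.18
exp(−rT) = exp(−0.016·1) = 0.9841
C = 236·N(0.18) − 240·0.9841·N(-0.18) = 236·0.5714 − 240·0.9841·0.4286 = 134.8504 − 101.2285 = 33.6219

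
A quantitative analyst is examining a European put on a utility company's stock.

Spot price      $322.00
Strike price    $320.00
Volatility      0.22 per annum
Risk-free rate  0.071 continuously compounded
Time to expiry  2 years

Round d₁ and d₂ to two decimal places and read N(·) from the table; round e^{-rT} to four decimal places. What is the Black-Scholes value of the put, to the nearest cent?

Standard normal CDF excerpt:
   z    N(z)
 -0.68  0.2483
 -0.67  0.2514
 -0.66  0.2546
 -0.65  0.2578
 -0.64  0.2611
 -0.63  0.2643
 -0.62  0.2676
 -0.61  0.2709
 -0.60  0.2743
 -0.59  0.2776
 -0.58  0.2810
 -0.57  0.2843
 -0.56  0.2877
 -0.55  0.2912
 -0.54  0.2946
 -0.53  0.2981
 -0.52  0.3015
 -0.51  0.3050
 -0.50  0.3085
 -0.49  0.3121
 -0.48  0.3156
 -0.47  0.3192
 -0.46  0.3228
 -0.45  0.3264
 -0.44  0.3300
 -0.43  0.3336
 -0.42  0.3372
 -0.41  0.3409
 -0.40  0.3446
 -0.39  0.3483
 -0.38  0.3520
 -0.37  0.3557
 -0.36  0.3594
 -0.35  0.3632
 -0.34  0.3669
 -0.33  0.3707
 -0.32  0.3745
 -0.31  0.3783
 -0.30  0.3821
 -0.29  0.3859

σ√T = 0.22 × 1.4142 = 0.3111
d₁ = [ln(322/320) + (0.071 + 0.22²/2)·2] / 0.3111 = [0.0062 + 0.1904] / 0.3111 = 0.6320 → 0.63
d₂ = d₁ − σ√T = 0.6320 − 0.3111 = 0.3209 → 0.32
exp(−rT) = exp(−0.071·2) = 0.8676
N(−d₂) = N(-0.32) = 0.3745;  N(−d₁) = N(-0.63) = 0.2643
P = 320·0.8676·0.3745 − 322·0.2643 = 103.9732 − 85.1046 = 18.8686

$18.87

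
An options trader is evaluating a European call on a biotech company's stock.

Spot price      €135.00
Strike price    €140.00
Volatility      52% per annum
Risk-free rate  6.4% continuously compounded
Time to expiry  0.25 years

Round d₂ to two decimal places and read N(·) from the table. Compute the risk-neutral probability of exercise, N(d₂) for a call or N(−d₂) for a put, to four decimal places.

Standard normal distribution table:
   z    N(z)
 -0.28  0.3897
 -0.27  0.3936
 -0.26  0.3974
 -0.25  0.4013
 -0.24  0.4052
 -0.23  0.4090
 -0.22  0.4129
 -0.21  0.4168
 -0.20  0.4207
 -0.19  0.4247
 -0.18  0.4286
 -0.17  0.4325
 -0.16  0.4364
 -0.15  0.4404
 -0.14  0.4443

T = 0.25;  σ√T = 0.2600
ln(S/K) + (r + σ²/2)T = ln(135/140) + (0.064 + 0.52²/2)·0.25 = -0.0364 + 0.0498 = 0.0134
d₁ = 0.0134 / 0.2600 = 0.0517 ≈ 0.05
d₂ = d₁ − σ√T = 0.0517 − 0.2600 = -0.2083 ≈ -0.21
Pr(exercise) under Q = N(d₂) = 0.4168

0.4168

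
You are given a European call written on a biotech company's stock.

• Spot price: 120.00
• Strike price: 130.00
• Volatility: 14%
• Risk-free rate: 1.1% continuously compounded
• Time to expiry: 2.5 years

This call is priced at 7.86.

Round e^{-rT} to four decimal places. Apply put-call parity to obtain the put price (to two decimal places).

14.34

exp(−rT) = exp(−0.011·2.5) = 0.9729
Put-call parity: C − P = S − K·e^(−rT) = 120 − 130·0.9729 = 120 − 126.4770 = -6.4770
P = C − (C − P) = 7.86 − (-6.4770) = 14.3370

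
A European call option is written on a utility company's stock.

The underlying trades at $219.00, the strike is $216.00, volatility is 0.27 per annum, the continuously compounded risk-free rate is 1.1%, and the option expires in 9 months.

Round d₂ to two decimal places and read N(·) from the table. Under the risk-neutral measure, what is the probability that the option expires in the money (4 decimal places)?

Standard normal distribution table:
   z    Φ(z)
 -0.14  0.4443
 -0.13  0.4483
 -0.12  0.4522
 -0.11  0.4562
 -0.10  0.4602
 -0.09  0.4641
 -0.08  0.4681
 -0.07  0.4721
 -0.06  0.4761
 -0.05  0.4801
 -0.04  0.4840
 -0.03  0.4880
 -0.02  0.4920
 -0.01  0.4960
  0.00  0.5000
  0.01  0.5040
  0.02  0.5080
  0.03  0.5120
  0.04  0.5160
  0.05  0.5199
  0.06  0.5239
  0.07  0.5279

0.4920

σ√T = 0.27·√0.75 = 0.2338
d₁ = [ln(219/216) + (0.011 + ½·0.27²)·0.75] / (σ√T) = (0.0138 + 0.0356) / 0.2338 = 0.2112 which rounds to 0.21
d₂ = 0.2112 − 0.2338 = -0.0226 which rounds to -0.02
Risk-neutral Pr[S_T > K] = N(d₂) = N(-0.02) = 0.4920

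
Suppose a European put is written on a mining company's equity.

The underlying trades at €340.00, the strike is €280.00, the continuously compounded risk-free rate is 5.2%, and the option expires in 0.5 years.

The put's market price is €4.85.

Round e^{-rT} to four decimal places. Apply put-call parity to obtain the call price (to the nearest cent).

€72.05

exp(−rT) = exp(−0.052·0.5) = 0.9743
Put-call parity: C − P = S − K·e^(−rT) = 340 − 280·0.9743 = 340 − 272.8040 = 67.1960
C = P + (C − P) = 4.85 + (67.1960) = 72.0460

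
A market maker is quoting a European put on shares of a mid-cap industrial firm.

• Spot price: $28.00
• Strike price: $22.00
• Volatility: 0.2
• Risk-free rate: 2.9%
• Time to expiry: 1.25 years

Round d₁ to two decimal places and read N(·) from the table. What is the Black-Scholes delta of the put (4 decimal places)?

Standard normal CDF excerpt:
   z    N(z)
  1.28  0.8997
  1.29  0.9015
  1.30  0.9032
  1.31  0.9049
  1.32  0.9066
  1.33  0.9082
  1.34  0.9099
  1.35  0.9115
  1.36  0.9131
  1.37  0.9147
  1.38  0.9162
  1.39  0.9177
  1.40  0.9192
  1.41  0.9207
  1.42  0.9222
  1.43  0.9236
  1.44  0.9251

-0.0885

T = 1.25;  σ√T = 0.2236
d₁ = [ln(28/22) + (0.029 + 0.2²/2)·1.25] / 0.2236 = [0.2412 + 0.0612] / 0.2236 = 1.3524 ≈ 1.35
N(d₁) = N(1.35) = 0.9115
Δ_put = N(d₁) − 1 = 0.9115 − 1 = -0.0885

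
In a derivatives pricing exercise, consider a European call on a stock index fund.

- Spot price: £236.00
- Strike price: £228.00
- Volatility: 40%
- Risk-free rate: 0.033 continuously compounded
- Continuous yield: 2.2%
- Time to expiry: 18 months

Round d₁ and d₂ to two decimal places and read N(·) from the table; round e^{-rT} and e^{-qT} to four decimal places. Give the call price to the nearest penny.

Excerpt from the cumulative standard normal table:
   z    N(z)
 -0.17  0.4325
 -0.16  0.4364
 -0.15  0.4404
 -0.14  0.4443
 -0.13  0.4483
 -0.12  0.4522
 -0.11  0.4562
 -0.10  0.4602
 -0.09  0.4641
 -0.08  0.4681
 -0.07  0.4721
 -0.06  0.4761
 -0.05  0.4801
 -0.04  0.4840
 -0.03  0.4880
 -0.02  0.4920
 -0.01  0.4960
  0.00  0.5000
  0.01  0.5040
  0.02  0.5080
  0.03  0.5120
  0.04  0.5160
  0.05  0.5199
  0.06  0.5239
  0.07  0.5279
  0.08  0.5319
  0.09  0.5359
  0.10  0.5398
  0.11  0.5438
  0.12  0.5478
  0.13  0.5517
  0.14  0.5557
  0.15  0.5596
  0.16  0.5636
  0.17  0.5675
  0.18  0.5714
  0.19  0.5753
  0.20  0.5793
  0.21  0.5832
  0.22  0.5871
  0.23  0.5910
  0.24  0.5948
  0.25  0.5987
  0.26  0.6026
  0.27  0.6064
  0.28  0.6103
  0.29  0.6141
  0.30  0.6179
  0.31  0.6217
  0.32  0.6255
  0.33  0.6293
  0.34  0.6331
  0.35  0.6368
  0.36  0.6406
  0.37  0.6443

£48.99

σ√T = 0.4·√1.5 = 0.4899
d₁ = [ln(236/228) + (0.033 − 0.022 + ½·0.4²)·1.5] / (σ√T) = (0.0345 + 0.1365) / 0.4899 = 0.3490 ≈ 0.35
d₂ = 0.3490 − 0.4899 = -0.1409 ≈ -0.14
exp(−qT) = exp(−0.022·1.5) = 0.9675;  exp(−rT) = exp(−0.033·1.5) = 0.9517
C = 236·0.9675·N(0.35) − 228·0.9517·N(-0.14) = 236·0.9675·0.6368 − 228·0.9517·0.4443 = 145.4005 − 96.4076 = 48.9930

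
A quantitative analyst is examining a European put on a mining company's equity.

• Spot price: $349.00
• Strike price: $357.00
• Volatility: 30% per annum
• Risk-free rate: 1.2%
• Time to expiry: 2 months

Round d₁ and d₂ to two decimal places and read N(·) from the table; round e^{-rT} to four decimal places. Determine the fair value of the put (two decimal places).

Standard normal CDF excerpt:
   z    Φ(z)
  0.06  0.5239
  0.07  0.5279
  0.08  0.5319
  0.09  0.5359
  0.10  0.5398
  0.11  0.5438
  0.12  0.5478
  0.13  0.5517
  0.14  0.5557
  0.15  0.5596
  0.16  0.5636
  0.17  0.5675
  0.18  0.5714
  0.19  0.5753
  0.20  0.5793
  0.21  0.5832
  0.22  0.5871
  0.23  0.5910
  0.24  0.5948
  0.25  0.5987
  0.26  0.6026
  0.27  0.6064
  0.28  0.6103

σ√T = 0.3 × 0.4082 = 0.1225
d₁ = [ln(349/357) + (0.012 + ½·0.3²)·0.1667] / (σ√T) = (-0.0227 + 0.0095) / 0.1225 = -0.1075 ⇒ -0.11
d₂ = -0.1075 − 0.1225 = -0.2300 ⇒ -0.23
e^(−rT) = e^(−0.012·0.1667) = 0.9980
P = 357·0.9980·N(0.23) − 349·N(0.11) = 357·0.9980·0.5910 − 349·0.5438 = 210.5650 − 189.7862 = 20.7788

$20.78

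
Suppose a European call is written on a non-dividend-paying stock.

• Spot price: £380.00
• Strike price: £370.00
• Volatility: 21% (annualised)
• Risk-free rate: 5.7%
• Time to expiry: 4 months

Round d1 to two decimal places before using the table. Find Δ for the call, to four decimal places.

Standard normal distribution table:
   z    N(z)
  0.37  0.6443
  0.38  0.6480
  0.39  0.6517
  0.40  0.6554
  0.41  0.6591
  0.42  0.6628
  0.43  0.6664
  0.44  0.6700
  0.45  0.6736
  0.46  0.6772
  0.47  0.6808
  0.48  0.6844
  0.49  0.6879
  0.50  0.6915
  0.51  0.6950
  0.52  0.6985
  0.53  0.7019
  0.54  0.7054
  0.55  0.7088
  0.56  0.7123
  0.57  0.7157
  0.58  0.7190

0.6700

σ√T = 0.21·√0.3333 = 0.1212
d₁ = [ln(380/370) + (0.057 + ½·0.21²)·0.3333] / (σ√T) = (0.0267 + 0.0263) / 0.1212 = 0.4373 which rounds to 0.44
N(d₁) = N(0.44) = 0.6700
Δ_call = N(d₁) = 0.6700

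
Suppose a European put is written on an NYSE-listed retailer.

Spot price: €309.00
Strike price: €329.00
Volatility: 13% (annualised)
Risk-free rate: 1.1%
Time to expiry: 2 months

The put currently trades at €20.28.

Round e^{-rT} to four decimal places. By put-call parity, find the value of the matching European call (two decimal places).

exp(−rT) = exp(−0.011·0.1667) = 0.9982
Put-call parity: C − P = S − K·e^(−rT) = 309 − 329·0.9982 = 309 − 328.4078 = -19.4078
C = P + (C − P) = 20.28 + (-19.4078) = 0.8722

€0.87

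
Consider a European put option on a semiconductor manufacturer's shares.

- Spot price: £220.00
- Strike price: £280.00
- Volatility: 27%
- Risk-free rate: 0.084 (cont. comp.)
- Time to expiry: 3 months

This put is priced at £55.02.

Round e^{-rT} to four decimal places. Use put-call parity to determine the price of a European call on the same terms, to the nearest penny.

£0.84

exp(−rT) = exp(−0.084·0.25) = 0.9792
Put-call parity: C − P = S − K·e^(−rT) = 220 − 280·0.9792 = 220 − 274.1760 = -54.1760
C = P + (C − P) = 55.02 + (-54.1760) = 0.8440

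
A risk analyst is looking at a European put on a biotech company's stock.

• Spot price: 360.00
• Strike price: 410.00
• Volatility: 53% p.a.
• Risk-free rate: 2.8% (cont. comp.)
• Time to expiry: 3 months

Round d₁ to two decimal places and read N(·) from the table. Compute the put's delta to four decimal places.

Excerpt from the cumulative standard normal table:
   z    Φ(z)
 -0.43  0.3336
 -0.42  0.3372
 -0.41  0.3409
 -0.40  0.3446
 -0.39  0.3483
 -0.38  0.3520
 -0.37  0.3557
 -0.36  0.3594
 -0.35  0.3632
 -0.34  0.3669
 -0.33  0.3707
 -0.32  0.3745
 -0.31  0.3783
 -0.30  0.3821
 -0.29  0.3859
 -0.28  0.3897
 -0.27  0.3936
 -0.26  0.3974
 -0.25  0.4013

-0.6293

σ√T = 0.53 × 0.5000 = 0.2650
d₁ = [ln(360/410) + (0.028 + ½·0.53²)·0.25] / (σ√T) = (-0.1301 + 0.0421) / 0.2650 = -0.3319 which rounds to -0.33
N(d₁) = N(-0.33) = 0.3707
Δ_put = N(d₁) − 1 = 0.3707 − 1 = -0.6293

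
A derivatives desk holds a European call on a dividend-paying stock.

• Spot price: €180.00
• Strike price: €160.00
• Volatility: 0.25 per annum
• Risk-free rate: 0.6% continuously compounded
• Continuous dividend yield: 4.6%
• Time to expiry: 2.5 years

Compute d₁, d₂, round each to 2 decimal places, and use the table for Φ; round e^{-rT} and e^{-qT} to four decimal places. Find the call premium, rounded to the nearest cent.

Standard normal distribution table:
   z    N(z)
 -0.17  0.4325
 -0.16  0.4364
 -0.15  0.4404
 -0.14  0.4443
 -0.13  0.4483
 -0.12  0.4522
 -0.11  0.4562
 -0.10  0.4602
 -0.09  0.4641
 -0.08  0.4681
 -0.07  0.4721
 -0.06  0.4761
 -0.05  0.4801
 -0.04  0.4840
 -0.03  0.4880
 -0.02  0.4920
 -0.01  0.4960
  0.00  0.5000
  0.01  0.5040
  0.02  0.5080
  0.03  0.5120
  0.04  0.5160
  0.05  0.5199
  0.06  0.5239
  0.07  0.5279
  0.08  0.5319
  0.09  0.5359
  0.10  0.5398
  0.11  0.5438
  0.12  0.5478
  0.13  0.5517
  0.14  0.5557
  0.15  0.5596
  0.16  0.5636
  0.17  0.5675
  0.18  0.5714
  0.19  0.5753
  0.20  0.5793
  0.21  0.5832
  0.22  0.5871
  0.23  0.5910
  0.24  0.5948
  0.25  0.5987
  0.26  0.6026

T = 2.5;  σ√T = 0.3953
d₁ = [ln(180/160) + (0.006 − 0.046 + 0.25²/2)·2.5] / 0.3953 = [0.1178 − 0.0219] / 0.3953 = 0.2426 which rounds to 0.24
d₂ = d₁ − σ√T = 0.2426 − 0.3953 = -0.1527 which rounds to -0.15
exp(−qT) = exp(−0.046·2.5) = 0.8914;  exp(−rT) = exp(−0.006·2.5) = 0.9851
N(d₁) = N(0.24) = 0.5948;  N(d₂) = N(-0.15) = 0.4404
C = 180·0.8914·0.5948 − 160·0.9851·0.4404 = 95.4368 − 69.4141 = 26.0228

€26.02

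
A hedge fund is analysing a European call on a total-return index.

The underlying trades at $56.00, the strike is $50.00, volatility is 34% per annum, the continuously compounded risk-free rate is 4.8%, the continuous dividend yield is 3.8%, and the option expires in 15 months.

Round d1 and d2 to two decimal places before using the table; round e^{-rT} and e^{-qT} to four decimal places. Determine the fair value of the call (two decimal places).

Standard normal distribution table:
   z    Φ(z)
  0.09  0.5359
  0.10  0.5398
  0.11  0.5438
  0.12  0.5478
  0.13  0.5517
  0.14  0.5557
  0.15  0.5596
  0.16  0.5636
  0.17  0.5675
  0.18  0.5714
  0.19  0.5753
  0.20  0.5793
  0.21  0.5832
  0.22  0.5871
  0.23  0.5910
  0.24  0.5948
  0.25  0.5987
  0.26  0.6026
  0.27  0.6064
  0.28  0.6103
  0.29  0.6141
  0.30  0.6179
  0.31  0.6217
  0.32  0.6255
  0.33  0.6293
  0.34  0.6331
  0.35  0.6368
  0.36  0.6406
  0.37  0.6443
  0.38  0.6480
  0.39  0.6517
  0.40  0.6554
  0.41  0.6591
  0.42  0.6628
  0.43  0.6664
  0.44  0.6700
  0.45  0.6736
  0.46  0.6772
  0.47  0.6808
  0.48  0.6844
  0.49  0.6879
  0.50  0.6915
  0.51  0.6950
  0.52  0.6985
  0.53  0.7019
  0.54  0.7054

$11.13

σ√T = 0.34·√1.25 = 0.3801
d₁ = [ln(56/50) + (0.048 − 0.038 + 0.34²/2)·1.25] / 0.3801 = [0.1133 + 0.0848] / 0.3801 = 0.5211 ⇒ 0.52
d₂ = d₁ − σ√T = 0.5211 − 0.3801 = 0.1409 ⇒ 0.14
exp(−qT) = exp(−0.038·1.25) = 0.9536;  exp(−rT) = exp(−0.048·1.25) = 0.9418
N(d₁) = N(0.52) = 0.6985;  N(d₂) = N(0.14) = 0.5557
C = 56·0.9536·0.6985 − 50·0.9418·0.5557 = 37.3010 − 26.1679 = 11.1331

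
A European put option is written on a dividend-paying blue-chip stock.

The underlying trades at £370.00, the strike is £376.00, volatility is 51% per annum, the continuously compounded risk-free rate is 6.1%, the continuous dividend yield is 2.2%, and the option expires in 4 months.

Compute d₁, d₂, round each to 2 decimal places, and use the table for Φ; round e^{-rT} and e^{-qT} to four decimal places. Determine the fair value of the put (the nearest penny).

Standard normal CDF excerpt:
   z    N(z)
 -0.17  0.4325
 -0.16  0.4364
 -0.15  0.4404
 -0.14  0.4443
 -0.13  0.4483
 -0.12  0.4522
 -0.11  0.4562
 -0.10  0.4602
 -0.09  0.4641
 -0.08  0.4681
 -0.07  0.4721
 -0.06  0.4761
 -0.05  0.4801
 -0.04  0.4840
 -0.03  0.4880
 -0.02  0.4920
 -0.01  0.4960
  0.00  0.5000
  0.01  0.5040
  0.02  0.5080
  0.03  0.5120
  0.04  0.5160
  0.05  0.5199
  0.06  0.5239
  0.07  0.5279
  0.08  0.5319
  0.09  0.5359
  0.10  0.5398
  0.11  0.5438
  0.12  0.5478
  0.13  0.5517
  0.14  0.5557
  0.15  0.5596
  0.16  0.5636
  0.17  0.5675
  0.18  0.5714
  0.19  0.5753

£44.46

σ√T = 0.51·√0.3333 = 0.2944
ln(S/K) + (r − q + σ²/2)T = ln(370/376) + (0.061 − 0.022 + 0.51²/2)·0.3333 = -0.0161 + 0.0563 = 0.0403
d₁ = 0.0403 / 0.2944 = 0.1367 ⇒ 0.14
d₂ = d₁ − σ√T = 0.1367 − 0.2944 = -0.1577 ⇒ -0.16
e^(−qT) = e^(−0.022·0.3333) = 0.9927;  e^(−rT) = e^(−0.061·0.3333) = 0.9799
N(−d₂) = N(0.16) = 0.5636;  N(−d₁) = N(-0.14) = 0.4443
P = 376·0.9799·0.5636 − 370·0.9927·0.4443 = 207.6541 − 163.1909 = 44.4632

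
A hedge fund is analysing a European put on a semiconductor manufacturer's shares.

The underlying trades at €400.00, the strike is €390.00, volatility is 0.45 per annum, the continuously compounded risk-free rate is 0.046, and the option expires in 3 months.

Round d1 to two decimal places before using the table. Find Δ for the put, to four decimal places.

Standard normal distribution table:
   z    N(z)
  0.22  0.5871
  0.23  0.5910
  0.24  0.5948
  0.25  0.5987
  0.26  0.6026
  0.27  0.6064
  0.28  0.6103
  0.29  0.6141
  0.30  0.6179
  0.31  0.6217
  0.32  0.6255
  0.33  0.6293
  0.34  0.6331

σ√T = 0.45·√0.25 = 0.2250
d₁ = [ln(400/390) + (0.046 + 0.45²/2)·0.25] / 0.2250 = [0.0253 + 0.0368] / 0.2250 = 0.2761 which rounds to 0.28
N(d₁) = N(0.28) = 0.6103
Δ_put = N(d₁) − 1 = 0.6103 − 1 = -0.3897

-0.3897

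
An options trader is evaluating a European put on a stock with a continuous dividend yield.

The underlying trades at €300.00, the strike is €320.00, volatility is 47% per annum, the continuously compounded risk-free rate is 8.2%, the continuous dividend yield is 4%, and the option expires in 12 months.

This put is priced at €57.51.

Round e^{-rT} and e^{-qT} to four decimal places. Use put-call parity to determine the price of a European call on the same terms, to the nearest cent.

exp(−qT) = exp(−0.04·1) = 0.9608;  exp(−rT) = exp(−0.082·1) = 0.9213
Put-call parity: C − P = S·e^(−qT) − K·e^(−rT) = 300·0.9608 − 320·0.9213 = 288.2400 − 294.8160 = -6.5760
C = P + (C − P) = 57.51 + (-6.5760) = 50.9340

€50.93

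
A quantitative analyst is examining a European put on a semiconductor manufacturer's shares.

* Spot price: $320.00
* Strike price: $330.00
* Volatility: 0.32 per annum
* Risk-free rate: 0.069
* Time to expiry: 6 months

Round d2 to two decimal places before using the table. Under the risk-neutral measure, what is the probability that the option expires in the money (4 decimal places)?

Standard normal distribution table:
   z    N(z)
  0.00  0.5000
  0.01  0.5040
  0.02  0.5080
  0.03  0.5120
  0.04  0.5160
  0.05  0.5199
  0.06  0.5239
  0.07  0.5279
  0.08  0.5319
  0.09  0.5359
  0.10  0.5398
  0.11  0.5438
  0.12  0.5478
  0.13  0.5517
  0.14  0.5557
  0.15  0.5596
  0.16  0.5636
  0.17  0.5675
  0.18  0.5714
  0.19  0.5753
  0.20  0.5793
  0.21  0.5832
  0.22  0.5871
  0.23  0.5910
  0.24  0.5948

σ√T = 0.32 × 0.7071 = 0.2263
d₁ = [ln(320/330) + (0.069 + 0.32²/2)·0.5] / 0.2263 = [-0.0308 + 0.0601] / 0.2263 = 0.1296 ≈ 0.13
d₂ = d₁ − σ√T = 0.1296 − 0.2263 = -0.0967 ≈ -0.10
Risk-neutral Pr[S_T < K] = N(−d₂) = N(0.10) = 0.5398

0.5398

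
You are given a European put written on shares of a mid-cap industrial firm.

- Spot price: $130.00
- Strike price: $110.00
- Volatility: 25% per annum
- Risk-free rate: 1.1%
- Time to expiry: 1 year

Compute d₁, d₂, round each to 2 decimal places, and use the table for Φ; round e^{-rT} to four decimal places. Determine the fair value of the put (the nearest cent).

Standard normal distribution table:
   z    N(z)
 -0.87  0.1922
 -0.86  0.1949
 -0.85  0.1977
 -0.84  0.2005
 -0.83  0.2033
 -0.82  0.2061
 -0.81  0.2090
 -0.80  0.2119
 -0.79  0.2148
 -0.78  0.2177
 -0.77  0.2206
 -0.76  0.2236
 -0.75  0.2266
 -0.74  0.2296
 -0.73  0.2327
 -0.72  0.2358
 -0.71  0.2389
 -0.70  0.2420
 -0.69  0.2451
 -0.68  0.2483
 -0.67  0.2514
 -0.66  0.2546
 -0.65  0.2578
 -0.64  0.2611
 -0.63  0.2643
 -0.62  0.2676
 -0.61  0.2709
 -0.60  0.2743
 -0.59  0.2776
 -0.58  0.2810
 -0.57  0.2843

T = 1;  σ√T = 0.2500
d₁ = [ln(130/110) + (0.011 + 0.25²/2)·1] / 0.2500 = [0.1671 + 0.0422] / 0.2500 = 0.8372 which rounds to 0.84
d₂ = d₁ − σ√T = 0.8372 − 0.2500 = 0.5872 which rounds to 0.59
exp(−rT) = exp(−0.011·1) = 0.9891
N(−d₂) = N(-0.59) = 0.2776;  N(−d₁) = N(-0.84) = 0.2005
P = 110·0.9891·0.2776 − 130·0.2005 = 30.2032 − 26.0650 = 4.1382

$4.14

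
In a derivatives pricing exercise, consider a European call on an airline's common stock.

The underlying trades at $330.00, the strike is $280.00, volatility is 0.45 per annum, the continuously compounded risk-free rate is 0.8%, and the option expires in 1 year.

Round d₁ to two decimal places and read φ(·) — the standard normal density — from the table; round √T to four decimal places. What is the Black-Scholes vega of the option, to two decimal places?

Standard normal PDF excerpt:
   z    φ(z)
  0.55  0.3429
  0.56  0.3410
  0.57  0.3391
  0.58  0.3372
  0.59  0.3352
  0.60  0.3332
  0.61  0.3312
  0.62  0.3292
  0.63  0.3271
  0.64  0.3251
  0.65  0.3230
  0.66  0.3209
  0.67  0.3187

109.30

T = 1;  σ√T = 0.4500
d₁ = [ln(330/280) + (0.008 + 0.45²/2)·1] / 0.4500 = [0.1643 + 0.1093] / 0.4500 = 0.6079 which rounds to 0.61
√T = √1 = 1.0000
φ(d₁) = φ(0.61) = 0.3312
vega = S·φ(d₁)·√T = 330·0.3312·1.0000 = 109.2960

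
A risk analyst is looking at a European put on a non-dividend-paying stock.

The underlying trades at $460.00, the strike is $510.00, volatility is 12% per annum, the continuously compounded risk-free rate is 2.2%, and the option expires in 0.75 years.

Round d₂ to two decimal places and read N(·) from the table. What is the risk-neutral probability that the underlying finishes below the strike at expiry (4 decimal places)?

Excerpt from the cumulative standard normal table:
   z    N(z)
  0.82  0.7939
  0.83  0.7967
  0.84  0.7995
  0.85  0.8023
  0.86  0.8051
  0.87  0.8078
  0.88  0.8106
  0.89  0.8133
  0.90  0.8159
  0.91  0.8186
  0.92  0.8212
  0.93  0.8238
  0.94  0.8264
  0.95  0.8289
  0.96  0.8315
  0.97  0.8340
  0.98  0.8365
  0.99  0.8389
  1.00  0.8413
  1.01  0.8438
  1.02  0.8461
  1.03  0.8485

0.8133

σ√T = 0.12·√0.75 = 0.1039
d₁ = [ln(460/510) + (0.022 + 0.12²/2)·0.75] / 0.1039 = [-0.1032 + 0.0219] / 0.1039 = -0.7822 → -0.78
d₂ = d₁ − σ√T = -0.7822 − 0.1039 = -0.8861 → -0.89
Risk-neutral Pr[S_T < K] = N(−d₂) = N(0.89) = 0.8133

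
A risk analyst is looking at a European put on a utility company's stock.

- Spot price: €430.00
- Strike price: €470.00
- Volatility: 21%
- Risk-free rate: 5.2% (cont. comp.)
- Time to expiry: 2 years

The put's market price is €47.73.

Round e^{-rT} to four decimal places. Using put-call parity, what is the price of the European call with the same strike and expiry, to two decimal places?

€54.17

exp(−rT) = exp(−0.052·2) = 0.9012
Put-call parity: C − P = S − K·e^(−rT) = 430 − 470·0.9012 = 430 − 423.5640 = 6.4360
C = P + (C − P) = 47.73 + (6.4360) = 54.1660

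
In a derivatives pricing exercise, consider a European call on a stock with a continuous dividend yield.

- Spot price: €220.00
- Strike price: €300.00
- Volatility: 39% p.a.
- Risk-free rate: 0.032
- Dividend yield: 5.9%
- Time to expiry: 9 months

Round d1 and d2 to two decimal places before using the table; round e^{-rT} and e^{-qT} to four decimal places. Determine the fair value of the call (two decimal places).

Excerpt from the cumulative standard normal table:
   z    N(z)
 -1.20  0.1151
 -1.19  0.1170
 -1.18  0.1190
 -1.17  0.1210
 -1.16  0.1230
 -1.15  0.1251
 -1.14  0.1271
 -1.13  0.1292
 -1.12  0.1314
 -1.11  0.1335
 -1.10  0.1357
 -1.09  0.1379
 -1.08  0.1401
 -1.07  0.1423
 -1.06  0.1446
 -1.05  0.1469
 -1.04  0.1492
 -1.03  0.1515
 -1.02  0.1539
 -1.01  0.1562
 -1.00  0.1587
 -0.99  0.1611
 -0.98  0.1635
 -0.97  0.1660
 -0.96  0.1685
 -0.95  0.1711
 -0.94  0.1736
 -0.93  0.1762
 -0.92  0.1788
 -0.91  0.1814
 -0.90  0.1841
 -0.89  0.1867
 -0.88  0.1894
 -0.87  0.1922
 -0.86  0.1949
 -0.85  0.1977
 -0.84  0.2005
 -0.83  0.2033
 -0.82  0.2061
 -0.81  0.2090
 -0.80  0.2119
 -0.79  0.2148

σ√T = 0.39 × 0.8660 = 0.3377
d₁ = [ln(220/300) + (0.032 − 0.059 + 0.39²/2)·0.75] / 0.3377 = [-0.3102 + 0.0368] / 0.3377 = -0.8094 → -0.81
d₂ = d₁ − σ√T = -0.8094 − 0.3377 = -1.1471 → -1.15
e^(−qT) = e^(−0.059·0.75) = 0.9567;  e^(−rT) = e^(−0.032·0.75) = 0.9763
C = 220·0.9567·N(-0.81) − 300·0.9763·N(-1.15) = 220·0.9567·0.2090 − 300·0.9763·0.1251 = 43.9891 − 36.6405 = 7.3485

€7.35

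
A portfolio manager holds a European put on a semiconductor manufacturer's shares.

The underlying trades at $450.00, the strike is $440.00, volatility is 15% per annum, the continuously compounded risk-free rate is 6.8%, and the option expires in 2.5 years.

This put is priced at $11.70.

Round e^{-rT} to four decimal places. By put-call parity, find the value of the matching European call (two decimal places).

exp(−rT) = exp(−0.068·2.5) = 0.8437
Put-call parity: C − P = S − K·e^(−rT) = 450 − 440·0.8437 = 450 − 371.2280 = 78.7720
C = P + (C − P) = 11.70 + (78.7720) = 90.4720

$90.47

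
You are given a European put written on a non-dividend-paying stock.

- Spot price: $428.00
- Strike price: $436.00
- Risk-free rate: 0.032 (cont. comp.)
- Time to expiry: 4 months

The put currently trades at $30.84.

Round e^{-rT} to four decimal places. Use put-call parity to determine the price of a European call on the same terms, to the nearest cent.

$27.46

exp(−rT) = exp(−0.032·0.3333) = 0.9894
Put-call parity: C − P = S − K·e^(−rT) = 428 − 436·0.9894 = 428 − 431.3784 = -3.3784
C = P + (C − P) = 30.84 + (-3.3784) = 27.4616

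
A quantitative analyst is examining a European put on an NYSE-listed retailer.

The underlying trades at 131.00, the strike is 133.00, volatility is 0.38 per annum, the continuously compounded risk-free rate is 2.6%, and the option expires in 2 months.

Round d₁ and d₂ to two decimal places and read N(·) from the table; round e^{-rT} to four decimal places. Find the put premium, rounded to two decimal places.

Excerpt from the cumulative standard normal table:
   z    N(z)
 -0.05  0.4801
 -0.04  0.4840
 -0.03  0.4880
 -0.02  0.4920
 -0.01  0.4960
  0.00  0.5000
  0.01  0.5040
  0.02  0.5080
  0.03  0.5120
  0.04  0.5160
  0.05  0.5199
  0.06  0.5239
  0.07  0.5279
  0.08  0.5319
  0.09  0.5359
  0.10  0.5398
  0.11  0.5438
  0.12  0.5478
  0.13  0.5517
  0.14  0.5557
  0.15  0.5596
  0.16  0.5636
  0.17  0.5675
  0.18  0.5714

9.13

σ√T = 0.38·√0.1667 = 0.1551
d₁ = [ln(131/133) + (0.026 + ½·0.38²)·0.1667] / (σ√T) = (-0.0152 + 0.0164) / 0.1551 = 0.0078 → 0.01
d₂ = 0.0078 − 0.1551 = -0.1473 → -0.15
exp(−rT) = exp(−0.026·0.1667) = 0.9957
N(−d₂) = N(0.15) = 0.5596;  N(−d₁) = N(-0.01) = 0.4960
P = 133·0.9957·0.5596 − 131·0.4960 = 74.1068 − 64.9760 = 9.1308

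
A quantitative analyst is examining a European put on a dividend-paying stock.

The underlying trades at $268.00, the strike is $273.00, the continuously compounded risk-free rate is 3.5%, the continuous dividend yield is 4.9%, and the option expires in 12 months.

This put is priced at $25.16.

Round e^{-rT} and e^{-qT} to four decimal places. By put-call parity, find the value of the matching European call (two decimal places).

e^(−qT) = e^(−0.049·1) = 0.9522;  e^(−rT) = e^(−0.035·1) = 0.9656
Put-call parity: C − P = S·e^(−qT) − K·e^(−rT) = 268·0.9522 − 273·0.9656 = 255.1896 − 263.6088 = -8.4192
C = P + (C − P) = 25.16 + (-8.4192) = 16.7408

$16.74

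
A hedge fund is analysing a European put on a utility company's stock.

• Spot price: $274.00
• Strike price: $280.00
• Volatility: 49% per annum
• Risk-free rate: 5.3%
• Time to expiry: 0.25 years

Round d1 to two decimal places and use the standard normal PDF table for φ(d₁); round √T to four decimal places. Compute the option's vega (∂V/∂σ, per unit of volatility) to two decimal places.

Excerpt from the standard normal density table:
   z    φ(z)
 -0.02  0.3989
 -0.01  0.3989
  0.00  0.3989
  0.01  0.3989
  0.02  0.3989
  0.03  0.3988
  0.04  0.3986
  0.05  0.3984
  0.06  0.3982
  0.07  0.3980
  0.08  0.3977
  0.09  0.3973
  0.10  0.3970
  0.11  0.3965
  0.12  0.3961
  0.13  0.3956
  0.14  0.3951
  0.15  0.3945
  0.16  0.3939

54.43

σ√T = 0.49 × 0.5000 = 0.2450
ln(S/K) + (r + σ²/2)T = ln(274/280) + (0.053 + 0.49²/2)·0.25 = -0.0217 + 0.0433 = 0.0216
d₁ = 0.0216 / 0.2450 = 0.0882 which rounds to 0.09
√T = √0.25 = 0.5000
φ(d₁) = φ(0.09) = 0.3973
vega = S·φ(d₁)·√T = 274·0.3973·0.5000 = 54.4301
(Vega is the same for a European call and put with the same parameters.)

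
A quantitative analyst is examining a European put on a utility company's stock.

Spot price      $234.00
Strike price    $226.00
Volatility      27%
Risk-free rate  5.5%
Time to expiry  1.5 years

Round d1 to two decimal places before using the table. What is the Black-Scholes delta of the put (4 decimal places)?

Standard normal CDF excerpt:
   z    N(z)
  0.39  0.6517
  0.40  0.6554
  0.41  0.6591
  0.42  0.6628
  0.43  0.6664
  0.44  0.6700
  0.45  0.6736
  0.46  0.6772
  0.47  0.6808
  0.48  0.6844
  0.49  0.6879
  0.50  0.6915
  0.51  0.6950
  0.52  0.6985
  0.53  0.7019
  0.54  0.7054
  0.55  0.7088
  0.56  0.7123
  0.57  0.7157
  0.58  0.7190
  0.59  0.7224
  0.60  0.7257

-0.3015

σ√T = 0.27·√1.5 = 0.3307
d₁ = [ln(234/226) + (0.055 + 0.27²/2)·1.5] / 0.3307 = [0.0348 + 0.1372] / 0.3307 = 0.5200 → 0.52
N(d₁) = N(0.52) = 0.6985
Δ_put = N(d₁) − 1 = 0.6985 − 1 = -0.3015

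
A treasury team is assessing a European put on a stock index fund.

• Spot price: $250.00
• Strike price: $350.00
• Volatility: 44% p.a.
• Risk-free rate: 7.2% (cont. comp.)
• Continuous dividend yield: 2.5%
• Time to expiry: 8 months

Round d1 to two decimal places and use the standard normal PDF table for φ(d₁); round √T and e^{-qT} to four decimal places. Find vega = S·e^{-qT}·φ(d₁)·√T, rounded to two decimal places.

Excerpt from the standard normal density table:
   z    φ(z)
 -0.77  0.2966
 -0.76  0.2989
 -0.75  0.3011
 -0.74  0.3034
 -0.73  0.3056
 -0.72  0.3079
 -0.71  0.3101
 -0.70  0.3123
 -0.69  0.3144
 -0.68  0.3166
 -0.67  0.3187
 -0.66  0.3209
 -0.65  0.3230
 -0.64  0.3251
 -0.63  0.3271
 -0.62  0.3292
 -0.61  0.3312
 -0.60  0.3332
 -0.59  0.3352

T = 0.6667;  σ√T = 0.3593
ln(S/K) + (r − q + σ²/2)T = ln(250/350) + (0.072 − 0.025 + 0.44²/2)·0.6667 = -0.3365 + 0.0959 = -0.2406
d₁ = -0.2406 / 0.3593 = -0.6697 which rounds to -0.67
√T = √0.6667 = 0.8165
φ(d₁) = φ(-0.67) = 0.3187
e^(−qT) = e^(−0.025·0.6667) = 0.9835
vega = S·e^(−qT)·φ(d₁)·√T = 250·0.9835·0.3187·0.8165 = 63.9812

63.98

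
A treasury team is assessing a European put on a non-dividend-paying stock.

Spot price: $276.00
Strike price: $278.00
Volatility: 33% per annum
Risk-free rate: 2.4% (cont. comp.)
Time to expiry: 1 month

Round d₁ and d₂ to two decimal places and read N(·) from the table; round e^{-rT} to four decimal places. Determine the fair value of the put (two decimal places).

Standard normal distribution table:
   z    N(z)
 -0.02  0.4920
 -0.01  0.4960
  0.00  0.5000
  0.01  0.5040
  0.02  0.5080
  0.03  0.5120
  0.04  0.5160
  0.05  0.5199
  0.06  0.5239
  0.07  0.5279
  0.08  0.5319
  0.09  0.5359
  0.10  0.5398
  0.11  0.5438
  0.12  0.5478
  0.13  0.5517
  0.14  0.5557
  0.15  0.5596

σ√T = 0.33 × 0.2887 = 0.0953
d₁ = [ln(276/278) + (0.024 + 0.33²/2)·0.08333] / 0.0953 = [-0.0072 + 0.0065] / 0.0953 = -0.0072 which rounds to -0.01
d₂ = d₁ − σ√T = -0.0072 − 0.0953 = -0.1024 which rounds to -0.10
exp(−rT) = exp(−0.024·0.08333) = 0.9980
N(−d₂) = N(0.10) = 0.5398;  N(−d₁) = N(0.01) = 0.5040
P = 278·0.9980·0.5398 − 276·0.5040 = 149.7643 − 139.1040 = 10.6603

$10.66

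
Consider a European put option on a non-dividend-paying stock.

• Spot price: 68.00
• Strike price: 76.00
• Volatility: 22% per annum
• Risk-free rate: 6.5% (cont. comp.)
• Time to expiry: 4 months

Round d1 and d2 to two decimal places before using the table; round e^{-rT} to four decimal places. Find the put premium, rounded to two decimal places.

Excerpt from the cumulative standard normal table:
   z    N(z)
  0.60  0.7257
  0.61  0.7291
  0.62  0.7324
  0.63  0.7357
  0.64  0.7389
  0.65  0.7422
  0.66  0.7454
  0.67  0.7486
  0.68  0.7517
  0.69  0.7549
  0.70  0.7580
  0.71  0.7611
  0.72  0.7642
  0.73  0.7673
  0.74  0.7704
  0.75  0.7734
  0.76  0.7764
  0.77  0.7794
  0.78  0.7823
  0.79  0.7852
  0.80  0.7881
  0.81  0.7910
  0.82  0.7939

7.72

σ√T = 0.22 × 0.5774 = 0.1270
d₁ = [ln(68/76) + (0.065 + 0.22²/2)·0.3333] / 0.1270 = [-0.1112 + 0.0297] / 0.1270 = -0.6416 → -0.64
d₂ = d₁ − σ√T = -0.6416 − 0.1270 = -0.7686 → -0.77
e^(−rT) = e^(−0.065·0.3333) = 0.9786
N(−d₂) = N(0.77) = 0.7794;  N(−d₁) = N(0.64) = 0.7389
P = 76·0.9786·0.7794 − 68·0.7389 = 57.9668 − 50.2452 = 7.7216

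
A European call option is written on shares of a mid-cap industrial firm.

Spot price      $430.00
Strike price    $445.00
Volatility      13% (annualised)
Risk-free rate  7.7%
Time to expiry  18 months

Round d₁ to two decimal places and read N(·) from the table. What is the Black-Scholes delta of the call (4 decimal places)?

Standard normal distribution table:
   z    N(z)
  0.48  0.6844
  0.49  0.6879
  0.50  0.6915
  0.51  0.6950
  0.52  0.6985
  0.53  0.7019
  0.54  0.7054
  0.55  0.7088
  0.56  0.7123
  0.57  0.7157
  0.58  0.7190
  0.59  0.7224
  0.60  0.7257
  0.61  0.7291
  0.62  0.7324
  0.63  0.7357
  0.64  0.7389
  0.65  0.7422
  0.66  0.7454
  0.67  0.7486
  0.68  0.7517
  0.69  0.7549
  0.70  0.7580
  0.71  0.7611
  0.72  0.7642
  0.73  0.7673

σ√T = 0.13 × 1.2247 = 0.1592
d₁ = [ln(430/445) + (0.077 + 0.13²/2)·1.5] / 0.1592 = [-0.0343 + 0.1282] / 0.1592 = 0.5897 → 0.59
N(d₁) = N(0.59) = 0.7224
Δ_call = N(d₁) = 0.7224

0.7224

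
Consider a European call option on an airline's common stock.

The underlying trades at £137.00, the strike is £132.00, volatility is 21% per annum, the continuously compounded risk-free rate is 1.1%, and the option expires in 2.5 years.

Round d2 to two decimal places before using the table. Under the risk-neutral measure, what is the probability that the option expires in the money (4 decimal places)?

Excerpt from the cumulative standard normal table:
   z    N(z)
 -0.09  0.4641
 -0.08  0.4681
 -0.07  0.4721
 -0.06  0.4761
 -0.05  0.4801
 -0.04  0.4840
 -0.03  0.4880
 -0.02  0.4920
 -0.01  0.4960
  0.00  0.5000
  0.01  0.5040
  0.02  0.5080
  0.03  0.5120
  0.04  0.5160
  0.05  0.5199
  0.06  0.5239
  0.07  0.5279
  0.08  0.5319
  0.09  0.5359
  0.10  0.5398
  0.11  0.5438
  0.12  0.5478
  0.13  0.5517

σ√T = 0.21·√2.5 = 0.3320
ln(S/K) + (r + σ²/2)T = ln(137/132) + (0.011 + 0.21²/2)·2.5 = 0.0372 + 0.0826 = 0.1198
d₁ = 0.1198 / 0.3320 = 0.3608 → 0.36
d₂ = d₁ − σ√T = 0.3608 − 0.3320 = 0.0288 → 0.03
Risk-neutral Pr[S_T > K] = N(d₂) = N(0.03) = 0.5120

0.5120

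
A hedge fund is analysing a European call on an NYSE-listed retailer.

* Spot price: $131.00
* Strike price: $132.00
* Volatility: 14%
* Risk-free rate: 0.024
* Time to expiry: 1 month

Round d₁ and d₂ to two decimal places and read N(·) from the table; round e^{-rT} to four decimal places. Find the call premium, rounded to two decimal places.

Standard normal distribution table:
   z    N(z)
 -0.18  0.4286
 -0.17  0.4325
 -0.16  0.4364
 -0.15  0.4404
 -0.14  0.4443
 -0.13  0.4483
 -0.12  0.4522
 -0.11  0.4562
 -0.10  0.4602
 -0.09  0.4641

T = 0.08333;  σ√T = 0.0404
d₁ = [ln(131/132) + (0.024 + 0.14²/2)·0.08333] / 0.0404 = [-0.0076 + 0.0028] / 0.0404 = -0.1185 → -0.12
d₂ = d₁ − σ√T = -0.1185 − 0.0404 = -0.1589 → -0.16
exp(−rT) = exp(−0.024·0.08333) = 0.9980
C = 131·N(-0.12) − 132·0.9980·N(-0.16) = 131·0.4522 − 132·0.9980·0.4364 = 59.2382 − 57.4896 = 1.7486

$1.75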